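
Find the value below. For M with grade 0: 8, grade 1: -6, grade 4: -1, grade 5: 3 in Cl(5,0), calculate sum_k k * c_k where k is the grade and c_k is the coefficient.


Grade-weighted sum = sum of grade_k * coefficient_k
0*8 = 0
1*(-6) = -6
4*(-1) = -4
5*3 = 15
Total = 0 + (-6) + (-4) + 15 = 5


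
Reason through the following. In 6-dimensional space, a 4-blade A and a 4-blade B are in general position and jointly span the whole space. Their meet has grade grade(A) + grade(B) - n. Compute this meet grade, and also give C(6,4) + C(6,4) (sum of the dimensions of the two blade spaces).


Meet grade = grade(A) + grade(B) - n
= 4 + 4 - 6 = 2
C(6,4) = 15
C(6,4) = 15
dim_A + dim_B = 15 + 15 = 30


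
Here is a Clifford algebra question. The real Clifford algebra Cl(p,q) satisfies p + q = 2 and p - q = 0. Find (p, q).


We need p + q = 2 and p - q = 0.
Adding: 2p = 2 + 0 = 2, so p = 1.
Then q = 2 - 1 = 1.
(p, q) = (1, 1)


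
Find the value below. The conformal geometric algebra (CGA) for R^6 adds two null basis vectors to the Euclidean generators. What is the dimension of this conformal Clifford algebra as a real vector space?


The conformal model of R^6 uses Cl(7,1): the 6 Euclidean generators plus two extra orthogonal generators e+ (e+^2 = +1) and e- (e-^2 = -1), from which the null vectors e0, einf are built.
Number of generators m = 6 + 2 = 8.
dim Cl(p,q) = 2^m = 2^8 = 256


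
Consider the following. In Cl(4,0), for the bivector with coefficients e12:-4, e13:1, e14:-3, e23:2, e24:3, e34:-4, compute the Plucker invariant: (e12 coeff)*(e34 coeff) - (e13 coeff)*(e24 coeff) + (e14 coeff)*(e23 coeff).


Plucker relation: af - be + cd
a*f = (-4)*(-4) = 16
b*e = 1*3 = 3
c*d = (-3)*2 = -6
af - be + cd = 16 - 3 + (-6)
= 7


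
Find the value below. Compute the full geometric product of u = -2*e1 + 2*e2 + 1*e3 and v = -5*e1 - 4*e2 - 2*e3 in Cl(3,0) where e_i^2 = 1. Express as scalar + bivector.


In Cl(3,0): e_i^2 = 1, e_ie_j = -e_je_i for i != j.
Scalar part = u . v = (-2)*(-5) + 2*(-4) + 1*(-2)
= 10 + (-8) + (-2) = 0
e12 coeff = (-2)*(-4) - 2*(-5) = 8 - (-10) = 18
e13 coeff = (-2)*(-2) - 1*(-5) = 4 - (-5) = 9
e23 coeff = 2*(-2) - 1*(-4) = -4 - (-4) = 0
uv = 0 + 18*e12 + 9*e13 + 0*e23


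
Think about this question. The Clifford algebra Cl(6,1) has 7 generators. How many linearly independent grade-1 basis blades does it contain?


Number of grade-k basis blades in Cl(p,q) with n = p + q is C(n, k).
n = 6 + 1 = 7
C(7, 1) = 7! / (1! * 6!)
= 5040 / (1 * 720)
= 7


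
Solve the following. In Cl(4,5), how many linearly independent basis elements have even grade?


Even subalgebra dimension = 2^(n-1)
n = 4 + 5 = 9
2^(9 - 1) = 2^8 = 256
Verification: sum of C(9,k) for even k = 1 + 36 + 126 + 84 + 9 = 256
Result = 256


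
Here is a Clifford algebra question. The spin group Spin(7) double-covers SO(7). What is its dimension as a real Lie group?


Spin(n) double-covers SO(n); both have Lie algebra so(n) of dimension n(n-1)/2.
n = 7
n(n-1) = 7 * 6 = 42
dim Spin(7) = 42/2 = 21


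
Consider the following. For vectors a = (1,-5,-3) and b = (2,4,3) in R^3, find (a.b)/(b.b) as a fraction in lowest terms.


Projection coefficient = (a . b) / (b . b)
a . b = 1*2 + (-5)*4 + (-3)*3
= 2 + (-20) + (-9) = -27
b . b = 2^2 + 4^2 + 3^2
= 4 + 16 + 9 = 29
Coefficient = -27/29
In lowest terms: -27/29


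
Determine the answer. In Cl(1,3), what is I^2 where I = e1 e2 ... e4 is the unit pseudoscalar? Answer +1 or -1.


The pseudoscalar I = e1...e_n (product of all n generators) of Cl(p,q) satisfies I^2 = (-1)^(q + n(n-1)/2).
p = 1, q = 3, n = p + q = 4
n(n-1)/2 = 4 * 3 / 2 = 6
Exponent = q + n(n-1)/2 = 3 + 6 = 9
I^2 = (-1)^9 = -1


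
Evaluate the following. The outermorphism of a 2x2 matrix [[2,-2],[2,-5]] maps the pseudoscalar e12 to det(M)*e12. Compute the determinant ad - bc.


The outermorphism of a linear map f sends e1^e2 to f(e1)^f(e2).
f(e1) = 2*e1 + 2*e2
f(e2) = -2*e1 - 5*e2
f(e1) ^ f(e2) = (2*e1 + 2*e2) ^ (-2*e1 - 5*e2)
= 2*(-5)*e12 + 2*(-2)*e21
= (-10 - (-4))*e12
= -6*e12
Coefficient = -6


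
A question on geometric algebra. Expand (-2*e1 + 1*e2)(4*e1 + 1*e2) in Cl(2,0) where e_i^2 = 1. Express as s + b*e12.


Expand: (-2*e1 + 1*e2)(4*e1 + 1*e2)
= (-2)*4*e1e1 + (-2)*1*e1e2 + 1*4*e2e1 + 1*1*e2e2
Using e1^2 = e2^2 = 1, e2e1 = -e1e2:
Scalar part s = (-2)*4 + 1*1 = -8 + 1 = -7
Bivector part b = (-2)*1 - 1*4 = -2 - 4 = -6
uv = -7 - 6*e12


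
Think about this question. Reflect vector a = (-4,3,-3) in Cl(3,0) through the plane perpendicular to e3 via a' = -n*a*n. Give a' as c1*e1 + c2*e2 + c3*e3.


Reflection formula: a' = -n*a*n, with n = e3 (unit vector, n^2 = 1).
For reflection through hyperplane perp to e3:
The component along e3 flips sign, others stay.
a = (-4, 3, -3)
a' = (-4, 3, 3)
a' = -4*e1 + 3*e2 + 3*e3


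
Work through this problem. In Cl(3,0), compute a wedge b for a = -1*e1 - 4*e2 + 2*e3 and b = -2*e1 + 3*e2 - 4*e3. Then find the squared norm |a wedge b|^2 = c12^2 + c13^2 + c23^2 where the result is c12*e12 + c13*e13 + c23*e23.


a wedge b = (a1*b2 - a2*b1)*e12 + (a1*b3 - a3*b1)*e13 + (a2*b3 - a3*b2)*e23
e12 coeff: (-1)*3 - (-4)*(-2) = -3 - 8 = -11
e13 coeff: (-1)*(-4) - 2*(-2) = 4 - (-4) = 8
e23 coeff: (-4)*(-4) - 2*3 = 16 - 6 = 10
|a wedge b|^2 = (-11)^2 + 8^2 + 10^2
= 121 + 64 + 100
= 285


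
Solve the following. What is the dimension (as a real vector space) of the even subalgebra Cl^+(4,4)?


Even subalgebra dimension = 2^(n-1)
n = 4 + 4 = 8
2^(8 - 1) = 2^7 = 128
Verification: sum of C(8,k) for even k = 1 + 28 + 70 + 28 + 1 = 128
Result = 128


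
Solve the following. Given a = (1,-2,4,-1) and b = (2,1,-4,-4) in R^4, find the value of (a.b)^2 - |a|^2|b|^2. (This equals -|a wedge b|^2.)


a . b = 1*2 + (-2)*1 + 4*(-4) + (-1)*(-4)
= 2 + (-2) + (-16) + 4 = -12
|a|^2 = 1^2 + (-2)^2 + 4^2 + (-1)^2 = 22
|b|^2 = 2^2 + 1^2 + (-4)^2 + (-4)^2 = 37
(a.b)^2 = (-12)^2 = 144
|a|^2 * |b|^2 = 22 * 37 = 814
Result = 144 - 814 = -670


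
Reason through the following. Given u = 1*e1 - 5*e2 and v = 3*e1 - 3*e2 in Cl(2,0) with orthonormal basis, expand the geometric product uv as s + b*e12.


Expand: (1*e1 - 5*e2)(3*e1 - 3*e2)
= 1*3*e1e1 + 1*(-3)*e1e2 + (-5)*3*e2e1 + (-5)*(-3)*e2e2
Using e1^2 = e2^2 = 1, e2e1 = -e1e2:
Scalar part s = 1*3 + (-5)*(-3) = 3 + 15 = 18
Bivector part b = 1*(-3) - (-5)*3 = -3 - (-15) = 12
uv = 18 + 12*e12


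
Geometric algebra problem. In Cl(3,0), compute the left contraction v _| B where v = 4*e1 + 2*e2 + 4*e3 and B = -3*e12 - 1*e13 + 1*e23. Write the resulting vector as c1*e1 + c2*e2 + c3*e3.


Left contraction v _| B = <vB>_1 (grade-1 part of the geometric product vB).
Using e1_|e12 = e2, e2_|e12 = -e1, e1_|e13 = e3, e3_|e13 = -e1, e2_|e23 = e3, e3_|e23 = -e2:
e1 coeff: -v2*b12 - v3*b13 = -(2)*(-3) - (4)*(-1) = 10
e2 coeff: v1*b12 - v3*b23 = (4)*(-3) - (4)*(1) = -16
e3 coeff: v1*b13 + v2*b23 = (4)*(-1) + (2)*(1) = -2
v _| B = 10*e1 - 16*e2 - 2*e3


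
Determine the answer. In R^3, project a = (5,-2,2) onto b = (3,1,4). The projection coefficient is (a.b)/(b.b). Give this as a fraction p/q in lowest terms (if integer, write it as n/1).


Projection coefficient = (a . b) / (b . b)
a . b = 5*3 + (-2)*1 + 2*4
= 15 + (-2) + 8 = 21
b . b = 3^2 + 1^2 + 4^2
= 9 + 1 + 16 = 26
Coefficient = 21/26
In lowest terms: 21/26


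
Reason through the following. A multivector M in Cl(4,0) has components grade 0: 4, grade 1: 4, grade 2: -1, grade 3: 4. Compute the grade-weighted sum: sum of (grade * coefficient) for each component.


Grade-weighted sum = sum of grade_k * coefficient_k
0*4 = 0
1*4 = 4
2*(-1) = -2
3*4 = 12
Total = 0 + 4 + (-2) + 12 = 14


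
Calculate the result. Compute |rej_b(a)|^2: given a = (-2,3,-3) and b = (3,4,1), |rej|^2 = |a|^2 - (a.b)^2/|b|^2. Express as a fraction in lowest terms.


|a|^2 = (-2)^2 + 3^2 + (-3)^2 = 22
|b|^2 = 3^2 + 4^2 + 1^2 = 26
a . b = (-2)*3 + 3*4 + (-3)*1 = 3
(a.b)^2 = 3^2 = 9
|rej|^2 = 22 - 9/26
= (572 - 9)/26
= 563/26
In lowest terms: 563/26


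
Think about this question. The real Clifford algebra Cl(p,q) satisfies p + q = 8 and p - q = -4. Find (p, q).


We need p + q = 8 and p - q = -4.
Adding: 2p = 8 + (-4) = 4, so p = 2.
Then q = 8 - 2 = 6.
(p, q) = (2, 6)


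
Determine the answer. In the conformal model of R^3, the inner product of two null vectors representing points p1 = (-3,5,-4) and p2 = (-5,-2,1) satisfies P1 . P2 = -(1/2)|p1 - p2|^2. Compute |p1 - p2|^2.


p1 - p2 = (2, 7, -5)
|p1 - p2|^2 = 2^2 + 7^2 + (-5)^2
= 4 + 49 + 25
= 78


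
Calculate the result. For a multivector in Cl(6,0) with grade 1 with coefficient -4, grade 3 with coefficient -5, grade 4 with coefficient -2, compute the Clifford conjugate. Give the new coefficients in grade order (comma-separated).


Clifford conjugate sign for grade k: (-1)^(k(k+1)/2)
Grade 1: (-1)^(1*2/2) = (-1)^1 = -1, coeff -4 -> 4
Grade 3: (-1)^(3*4/2) = (-1)^6 = 1, coeff -5 -> -5
Grade 4: (-1)^(4*5/2) = (-1)^10 = 1, coeff -2 -> -2
Conjugated coefficients: 4, -5, -2


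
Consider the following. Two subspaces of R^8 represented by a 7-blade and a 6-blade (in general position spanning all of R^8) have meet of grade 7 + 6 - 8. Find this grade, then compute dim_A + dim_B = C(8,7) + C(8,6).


Meet grade = grade(A) + grade(B) - n
= 7 + 6 - 8 = 5
C(8,7) = 8
C(8,6) = 28
dim_A + dim_B = 8 + 28 = 36


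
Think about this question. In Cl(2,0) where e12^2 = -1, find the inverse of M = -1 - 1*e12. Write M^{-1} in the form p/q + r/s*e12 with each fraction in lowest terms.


M = -1 - 1*e12, where e12^2 = -1.
Since M commutes with its reverse ~M = a - b*e12, M * ~M = a^2 - b^2*e12^2 = a^2 + b^2.
So M^{-1} = ~M / (a^2 + b^2) = (a - b*e12)/(a^2 + b^2).
a^2 + b^2 = 1 + 1 = 2
Scalar part = -1/2 = -1/2
Bivector coeff = 1/2 = 1/2
M^{-1} = -1/2 + 1/2*e12


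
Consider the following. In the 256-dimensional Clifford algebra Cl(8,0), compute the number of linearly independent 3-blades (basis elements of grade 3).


Number of grade-k basis blades in Cl(p,q) with n = p + q is C(n, k).
n = 8 + 0 = 8
C(8, 3) = 8! / (3! * 5!)
= 40320 / (6 * 120)
= 56


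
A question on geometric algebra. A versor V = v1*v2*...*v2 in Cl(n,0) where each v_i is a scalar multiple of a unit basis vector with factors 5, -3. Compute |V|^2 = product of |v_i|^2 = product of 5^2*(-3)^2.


Each vector v_i has |v_i|^2 = s_i^2
Squared scales: 5^2 = 25, (-3)^2 = 9
|V|^2 = 25 * 9
= 225


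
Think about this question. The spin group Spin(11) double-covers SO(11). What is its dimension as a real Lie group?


Spin(n) double-covers SO(n); both have Lie algebra so(n) of dimension n(n-1)/2.
n = 11
n(n-1) = 11 * 10 = 110
dim Spin(11) = 110/2 = 55


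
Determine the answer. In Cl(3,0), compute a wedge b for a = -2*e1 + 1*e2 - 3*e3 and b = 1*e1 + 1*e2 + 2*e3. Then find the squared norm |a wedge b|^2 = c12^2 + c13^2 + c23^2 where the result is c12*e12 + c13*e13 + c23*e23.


a wedge b = (a1*b2 - a2*b1)*e12 + (a1*b3 - a3*b1)*e13 + (a2*b3 - a3*b2)*e23
e12 coeff: (-2)*1 - 1*1 = -2 - 1 = -3
e13 coeff: (-2)*2 - (-3)*1 = -4 - (-3) = -1
e23 coeff: 1*2 - (-3)*1 = 2 - (-3) = 5
|a wedge b|^2 = (-3)^2 + (-1)^2 + 5^2
= 9 + 1 + 25
= 35


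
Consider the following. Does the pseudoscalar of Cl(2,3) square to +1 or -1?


The pseudoscalar I = e1...e_n (product of all n generators) of Cl(p,q) satisfies I^2 = (-1)^(q + n(n-1)/2).
p = 2, q = 3, n = p + q = 5
n(n-1)/2 = 5 * 4 / 2 = 10
Exponent = q + n(n-1)/2 = 3 + 10 = 13
I^2 = (-1)^13 = -1


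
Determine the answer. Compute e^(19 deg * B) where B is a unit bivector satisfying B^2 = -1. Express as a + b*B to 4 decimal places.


For a unit bivector B with B^2 = -1, the exponential series gives
e^(theta*B) = cos(theta) + sin(theta)*B (the GA analogue of Euler's formula).
theta = 19 degrees = 0.331613 rad
cos(19 deg) = 0.9455
sin(19 deg) = 0.3256
exp(theta*B) = 0.9455 + 0.3256*B


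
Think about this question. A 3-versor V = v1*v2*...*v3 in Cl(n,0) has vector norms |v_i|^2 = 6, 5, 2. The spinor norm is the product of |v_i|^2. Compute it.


Spinor norm N(V) = |v1|^2 * |v2|^2 * ... * |v3|^2
= 6 * 5 * 2
Running product: 6, 30, 60
N(V) = 60


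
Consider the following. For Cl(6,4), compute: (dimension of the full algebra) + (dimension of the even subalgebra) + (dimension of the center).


n = 6 + 4 = 10
Total dim = 2^10 = 1024
Even subalgebra dim = 2^9 = 512
n is even, so center dim = 1
Sum = 1024 + 512 + 1 = 1537


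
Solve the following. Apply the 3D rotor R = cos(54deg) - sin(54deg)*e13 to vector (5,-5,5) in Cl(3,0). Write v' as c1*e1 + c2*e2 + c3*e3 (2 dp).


Rotor R = cos(54deg) - sin(54deg)*e13
Rotation angle theta = 2 * 54 = 108 degrees in the e13 plane (e1 -> e3).
The component perpendicular to the plane (e2) is invariant: v'_2 = v2 = -5.00
cos(108deg) = -0.3090, sin(108deg) = 0.9511
v'_1 = v1*cos(theta) - v3*sin(theta) = 5*(-0.3090) - 5*0.9511 = -6.30
v'_3 = v1*sin(theta) + v3*cos(theta) = 5*0.9511 + 5*(-0.3090) = 3.21
v' = -6.30*e1 - 5.00*e2 + 3.21*e3


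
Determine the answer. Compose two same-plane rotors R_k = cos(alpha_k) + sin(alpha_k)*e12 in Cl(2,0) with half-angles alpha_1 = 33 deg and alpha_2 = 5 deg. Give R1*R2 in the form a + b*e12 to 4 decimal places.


Same-plane rotors commute and their half-angles add:
R1*R2 = cos(a1 + a2) + sin(a1 + a2)*e12.
a1 + a2 = 33 + 5 = 38 deg
cos(38 deg) = 0.7880
sin(38 deg) = 0.6157
R1*R2 = 0.7880 + 0.6157*e12


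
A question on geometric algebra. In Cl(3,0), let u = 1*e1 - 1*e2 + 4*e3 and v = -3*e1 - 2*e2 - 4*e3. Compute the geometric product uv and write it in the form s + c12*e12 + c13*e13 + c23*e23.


In Cl(3,0): e_i^2 = 1, e_ie_j = -e_je_i for i != j.
Scalar part = u . v = 1*(-3) + (-1)*(-2) + 4*(-4)
= -3 + 2 + (-16) = -17
e12 coeff = 1*(-2) - (-1)*(-3) = -2 - 3 = -5
e13 coeff = 1*(-4) - 4*(-3) = -4 - (-12) = 8
e23 coeff = (-1)*(-4) - 4*(-2) = 4 - (-8) = 12
uv = -17 - 5*e12 + 8*e13 + 12*e23


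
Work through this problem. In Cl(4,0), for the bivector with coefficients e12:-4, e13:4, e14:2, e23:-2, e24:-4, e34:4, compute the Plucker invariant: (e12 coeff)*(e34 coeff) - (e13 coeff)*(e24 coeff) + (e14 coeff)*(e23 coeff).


Plucker relation: af - be + cd
a*f = (-4)*4 = -16
b*e = 4*(-4) = -16
c*d = 2*(-2) = -4
af - be + cd = -16 - (-16) + (-4)
= -4


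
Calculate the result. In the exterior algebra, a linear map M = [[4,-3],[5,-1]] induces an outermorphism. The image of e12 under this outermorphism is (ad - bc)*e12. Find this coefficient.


The outermorphism of a linear map f sends e1^e2 to f(e1)^f(e2).
f(e1) = 4*e1 + 5*e2
f(e2) = -3*e1 - 1*e2
f(e1) ^ f(e2) = (4*e1 + 5*e2) ^ (-3*e1 - 1*e2)
= 4*(-1)*e12 + 5*(-3)*e21
= (-4 - (-15))*e12
= 11*e12
Coefficient = 11


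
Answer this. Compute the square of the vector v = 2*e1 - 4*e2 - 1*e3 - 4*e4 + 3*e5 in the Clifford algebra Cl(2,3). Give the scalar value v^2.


v^2 = sum of c_i^2 * e_i^2
Positive signature terms (e_i^2 = +1): 2^2 + (-4)^2 = 20
Negative signature terms (e_j^2 = -1): (-1)^2 + (-4)^2 + 3^2 = 26
v^2 = 20 - 26 = -6


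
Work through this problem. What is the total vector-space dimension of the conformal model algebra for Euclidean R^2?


The conformal model of R^2 uses Cl(3,1): the 2 Euclidean generators plus two extra orthogonal generators e+ (e+^2 = +1) and e- (e-^2 = -1), from which the null vectors e0, einf are built.
Number of generators m = 2 + 2 = 4.
dim Cl(p,q) = 2^m = 2^4 = 16


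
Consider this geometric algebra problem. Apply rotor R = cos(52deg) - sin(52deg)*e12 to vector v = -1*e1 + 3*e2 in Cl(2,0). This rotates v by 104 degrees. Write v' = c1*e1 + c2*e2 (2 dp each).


Rotor R = cos(52deg) - sin(52deg)*e12
Rotation angle theta = 2 * 52 = 104 degrees
v' = R*v*~R rotates v by theta.
cos(104deg) = -0.2419, sin(104deg) = 0.9703
v'_1 = -1*cos(104deg) - 3*sin(104deg)
= -1*(-0.2419) - 3*0.9703
= -2.67
v'_2 = -1*sin(104deg) + 3*cos(104deg)
= -1*0.9703 + 3*(-0.2419)
= -1.70
v' = -2.67*e1 - 1.70*e2


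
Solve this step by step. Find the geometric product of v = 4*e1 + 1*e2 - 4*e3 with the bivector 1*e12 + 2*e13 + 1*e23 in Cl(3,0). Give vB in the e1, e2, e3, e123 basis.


vB has grade-1 (vector) and grade-3 (trivector) parts: vB = (v _| B) + (v ^ B).
Vector part <vB>_1:
  e1: -v2*b12 - v3*b13 = -(1)*(1) - (-4)*(2) = 7
  e2: v1*b12 - v3*b23 = (4)*(1) - (-4)*(1) = 8
  e3: v1*b13 + v2*b23 = (4)*(2) + (1)*(1) = 9
Trivector part <vB>_3:
  e123: v1*b23 - v2*b13 + v3*b12 = (4)*(1) - (1)*(2) + (-4)*(1) = -2
vB = 7*e1 + 8*e2 + 9*e3 - 2*e123


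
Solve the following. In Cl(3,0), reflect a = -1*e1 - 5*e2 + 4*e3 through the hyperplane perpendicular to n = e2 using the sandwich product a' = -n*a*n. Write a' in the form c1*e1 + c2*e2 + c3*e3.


Reflection formula: a' = -n*a*n, with n = e2 (unit vector, n^2 = 1).
For reflection through hyperplane perp to e2:
The component along e2 flips sign, others stay.
a = (-1, -5, 4)
a' = (-1, 5, 4)
a' = -1*e1 + 5*e2 + 4*e3


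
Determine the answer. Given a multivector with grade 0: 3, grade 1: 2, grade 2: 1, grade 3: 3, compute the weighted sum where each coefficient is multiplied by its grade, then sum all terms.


Grade-weighted sum = sum of grade_k * coefficient_k
0*3 = 0
1*2 = 2
2*1 = 2
3*3 = 9
Total = 0 + 2 + 2 + 9 = 13


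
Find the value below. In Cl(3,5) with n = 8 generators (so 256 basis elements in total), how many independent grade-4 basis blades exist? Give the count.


Number of grade-k basis blades in Cl(p,q) with n = p + q is C(n, k).
n = 3 + 5 = 8
C(8, 4) = 8! / (4! * 4!)
= 40320 / (24 * 24)
= 70


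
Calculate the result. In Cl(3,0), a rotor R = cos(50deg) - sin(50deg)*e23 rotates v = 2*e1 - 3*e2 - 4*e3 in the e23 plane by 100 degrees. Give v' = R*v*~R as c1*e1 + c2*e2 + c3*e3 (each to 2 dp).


Rotor R = cos(50deg) - sin(50deg)*e23
Rotation angle theta = 2 * 50 = 100 degrees in the e23 plane (e2 -> e3).
The component perpendicular to the plane (e1) is invariant: v'_1 = v1 = 2.00
cos(100deg) = -0.1736, sin(100deg) = 0.9848
v'_2 = v2*cos(theta) - v3*sin(theta) = -3*(-0.1736) - (-4)*0.9848 = 4.46
v'_3 = v2*sin(theta) + v3*cos(theta) = -3*0.9848 + (-4)*(-0.1736) = -2.26
v' = 2.00*e1 + 4.46*e2 - 2.26*e3


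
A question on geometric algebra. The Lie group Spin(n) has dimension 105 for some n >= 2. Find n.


dim Spin(n) = dim so(n) = n(n-1)/2.
Solve n(n-1)/2 = 105, i.e. n^2 - n - 210 = 0.
Discriminant = 1 + 8*105 = 841
n = (1 + sqrt(841))/2 = (1 + 29)/2 = 15


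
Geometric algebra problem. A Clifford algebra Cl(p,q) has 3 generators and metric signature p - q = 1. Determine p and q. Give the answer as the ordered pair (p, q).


We need p + q = 3 and p - q = 1.
Adding: 2p = 3 + 1 = 4, so p = 2.
Then q = 3 - 2 = 1.
(p, q) = (2, 1)


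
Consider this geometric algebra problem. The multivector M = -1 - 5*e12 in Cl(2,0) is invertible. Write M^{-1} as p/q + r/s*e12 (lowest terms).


M = -1 - 5*e12, where e12^2 = -1.
Since M commutes with its reverse ~M = a - b*e12, M * ~M = a^2 - b^2*e12^2 = a^2 + b^2.
So M^{-1} = ~M / (a^2 + b^2) = (a - b*e12)/(a^2 + b^2).
a^2 + b^2 = 1 + 25 = 26
Scalar part = -1/26 = -1/26
Bivector coeff = 5/26 = 5/26
M^{-1} = -1/26 + 5/26*e12


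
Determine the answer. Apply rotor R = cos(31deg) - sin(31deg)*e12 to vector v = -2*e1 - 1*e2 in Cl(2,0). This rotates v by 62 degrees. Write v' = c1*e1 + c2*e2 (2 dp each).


Rotor R = cos(31deg) - sin(31deg)*e12
Rotation angle theta = 2 * 31 = 62 degrees
v' = R*v*~R rotates v by theta.
cos(62deg) = 0.4695, sin(62deg) = 0.8829
v'_1 = -2*cos(62deg) - (-1)*sin(62deg)
= -2*0.4695 - (-1)*0.8829
= -0.06
v'_2 = -2*sin(62deg) + (-1)*cos(62deg)
= -2*0.8829 + (-1)*0.4695
= -2.24
v' = -0.06*e1 - 2.24*e2


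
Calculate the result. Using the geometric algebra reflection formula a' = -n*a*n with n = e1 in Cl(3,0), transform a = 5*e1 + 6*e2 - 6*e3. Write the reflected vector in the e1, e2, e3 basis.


Reflection formula: a' = -n*a*n, with n = e1 (unit vector, n^2 = 1).
For reflection through hyperplane perp to e1:
The component along e1 flips sign, others stay.
a = (5, 6, -6)
a' = (-5, 6, -6)
a' = -5*e1 + 6*e2 - 6*e3


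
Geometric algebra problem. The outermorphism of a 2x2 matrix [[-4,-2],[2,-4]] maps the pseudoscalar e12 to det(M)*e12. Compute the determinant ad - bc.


The outermorphism of a linear map f sends e1^e2 to f(e1)^f(e2).
f(e1) = -4*e1 + 2*e2
f(e2) = -2*e1 - 4*e2
f(e1) ^ f(e2) = (-4*e1 + 2*e2) ^ (-2*e1 - 4*e2)
= (-4)*(-4)*e12 + 2*(-2)*e21
= (16 - (-4))*e12
= 20*e12
Coefficient = 20


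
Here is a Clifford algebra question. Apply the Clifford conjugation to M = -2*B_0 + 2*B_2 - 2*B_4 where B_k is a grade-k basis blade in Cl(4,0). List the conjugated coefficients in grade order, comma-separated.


Clifford conjugate sign for grade k: (-1)^(k(k+1)/2)
Grade 0: (-1)^(0*1/2) = (-1)^0 = 1, coeff -2 -> -2
Grade 2: (-1)^(2*3/2) = (-1)^3 = -1, coeff 2 -> -2
Grade 4: (-1)^(4*5/2) = (-1)^10 = 1, coeff -2 -> -2
Conjugated coefficients: -2, -2, -2


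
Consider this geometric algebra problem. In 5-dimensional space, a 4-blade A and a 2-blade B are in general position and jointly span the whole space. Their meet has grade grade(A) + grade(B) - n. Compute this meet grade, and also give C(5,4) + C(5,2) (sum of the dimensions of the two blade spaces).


Meet grade = grade(A) + grade(B) - n
= 4 + 2 - 5 = 1
C(5,4) = 5
C(5,2) = 10
dim_A + dim_B = 5 + 10 = 15


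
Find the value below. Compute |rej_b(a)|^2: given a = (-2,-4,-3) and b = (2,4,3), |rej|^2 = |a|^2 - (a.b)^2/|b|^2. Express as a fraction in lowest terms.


|a|^2 = (-2)^2 + (-4)^2 + (-3)^2 = 29
|b|^2 = 2^2 + 4^2 + 3^2 = 29
a . b = (-2)*2 + (-4)*4 + (-3)*3 = -29
(a.b)^2 = (-29)^2 = 841
|rej|^2 = 29 - 841/29
= (841 - 841)/29
= 0/29
In lowest terms: 0/1


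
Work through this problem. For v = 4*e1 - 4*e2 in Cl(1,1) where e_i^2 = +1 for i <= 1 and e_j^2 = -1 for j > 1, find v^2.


v^2 = sum of c_i^2 * e_i^2
Positive signature terms (e_i^2 = +1): 4^2 = 16
Negative signature terms (e_j^2 = -1): (-4)^2 = 16
v^2 = 16 - 16 = 0


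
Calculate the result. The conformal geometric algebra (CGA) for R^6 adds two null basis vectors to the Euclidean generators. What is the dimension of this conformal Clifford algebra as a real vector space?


The conformal model of R^6 uses Cl(7,1): the 6 Euclidean generators plus two extra orthogonal generators e+ (e+^2 = +1) and e- (e-^2 = -1), from which the null vectors e0, einf are built.
Number of generators m = 6 + 2 = 8.
dim Cl(p,q) = 2^m = 2^8 = 256


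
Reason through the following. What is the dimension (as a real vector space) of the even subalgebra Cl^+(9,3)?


Even subalgebra dimension = 2^(n-1)
n = 9 + 3 = 12
2^(12 - 1) = 2^11 = 2048
Verification: sum of C(12,k) for even k = 1 + 66 + 495 + 924 + 495 + 66 + 1 = 2048
Result = 2048


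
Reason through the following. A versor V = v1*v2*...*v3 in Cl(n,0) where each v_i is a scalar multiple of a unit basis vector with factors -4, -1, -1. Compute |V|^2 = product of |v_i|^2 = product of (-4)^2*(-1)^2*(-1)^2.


Each vector v_i has |v_i|^2 = s_i^2
Squared scales: (-4)^2 = 16, (-1)^2 = 1, (-1)^2 = 1
|V|^2 = 16 * 1 * 1
= 16


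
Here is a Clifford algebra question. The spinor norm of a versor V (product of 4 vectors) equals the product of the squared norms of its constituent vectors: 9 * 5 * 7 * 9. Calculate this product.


Spinor norm N(V) = |v1|^2 * |v2|^2 * ... * |v4|^2
= 9 * 5 * 7 * 9
Running product: 9, 45, 315, 2835
N(V) = 2835


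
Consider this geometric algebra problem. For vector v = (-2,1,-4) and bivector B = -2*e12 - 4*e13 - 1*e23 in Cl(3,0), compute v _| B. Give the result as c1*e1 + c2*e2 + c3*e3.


Left contraction v _| B = <vB>_1 (grade-1 part of the geometric product vB).
Using e1_|e12 = e2, e2_|e12 = -e1, e1_|e13 = e3, e3_|e13 = -e1, e2_|e23 = e3, e3_|e23 = -e2:
e1 coeff: -v2*b12 - v3*b13 = -(1)*(-2) - (-4)*(-4) = -14
e2 coeff: v1*b12 - v3*b23 = (-2)*(-2) - (-4)*(-1) = 0
e3 coeff: v1*b13 + v2*b23 = (-2)*(-4) + (1)*(-1) = 7
v _| B = -14*e1 + 0*e2 + 7*e3


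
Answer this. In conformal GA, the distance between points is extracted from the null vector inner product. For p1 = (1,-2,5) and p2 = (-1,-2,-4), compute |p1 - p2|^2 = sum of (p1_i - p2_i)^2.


p1 - p2 = (2, 0, 9)
|p1 - p2|^2 = 2^2 + 0^2 + 9^2
= 4 + 0 + 81
= 85


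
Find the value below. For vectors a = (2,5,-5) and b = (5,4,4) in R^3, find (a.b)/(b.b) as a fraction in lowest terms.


Projection coefficient = (a . b) / (b . b)
a . b = 2*5 + 5*4 + (-5)*4
= 10 + 20 + (-20) = 10
b . b = 5^2 + 4^2 + 4^2
= 25 + 16 + 16 = 57
Coefficient = 10/57
In lowest terms: 10/57


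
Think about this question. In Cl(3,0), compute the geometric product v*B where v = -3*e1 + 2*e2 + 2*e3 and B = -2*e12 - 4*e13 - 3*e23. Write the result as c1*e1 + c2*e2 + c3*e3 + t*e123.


vB has grade-1 (vector) and grade-3 (trivector) parts: vB = (v _| B) + (v ^ B).
Vector part <vB>_1:
  e1: -v2*b12 - v3*b13 = -(2)*(-2) - (2)*(-4) = 12
  e2: v1*b12 - v3*b23 = (-3)*(-2) - (2)*(-3) = 12
  e3: v1*b13 + v2*b23 = (-3)*(-4) + (2)*(-3) = 6
Trivector part <vB>_3:
  e123: v1*b23 - v2*b13 + v3*b12 = (-3)*(-3) - (2)*(-4) + (2)*(-2) = 13
vB = 12*e1 + 12*e2 + 6*e3 + 13*e123


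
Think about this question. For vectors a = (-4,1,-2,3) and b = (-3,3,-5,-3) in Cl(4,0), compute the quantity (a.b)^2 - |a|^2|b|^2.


a . b = (-4)*(-3) + 1*3 + (-2)*(-5) + 3*(-3)
= 12 + 3 + 10 + (-9) = 16
|a|^2 = (-4)^2 + 1^2 + (-2)^2 + 3^2 = 30
|b|^2 = (-3)^2 + 3^2 + (-5)^2 + (-3)^2 = 52
(a.b)^2 = 16^2 = 256
|a|^2 * |b|^2 = 30 * 52 = 1560
Result = 256 - 1560 = -1304


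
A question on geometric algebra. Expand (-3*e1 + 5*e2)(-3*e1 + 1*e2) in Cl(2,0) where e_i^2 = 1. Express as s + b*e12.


Expand: (-3*e1 + 5*e2)(-3*e1 + 1*e2)
= (-3)*(-3)*e1e1 + (-3)*1*e1e2 + 5*(-3)*e2e1 + 5*1*e2e2
Using e1^2 = e2^2 = 1, e2e1 = -e1e2:
Scalar part s = (-3)*(-3) + 5*1 = 9 + 5 = 14
Bivector part b = (-3)*1 - 5*(-3) = -3 - (-15) = 12
uv = 14 + 12*e12


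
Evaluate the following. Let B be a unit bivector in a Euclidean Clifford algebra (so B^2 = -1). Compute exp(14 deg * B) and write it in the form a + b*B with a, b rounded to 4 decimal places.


For a unit bivector B with B^2 = -1, the exponential series gives
e^(theta*B) = cos(theta) + sin(theta)*B (the GA analogue of Euler's formula).
theta = 14 degrees = 0.244346 rad
cos(14 deg) = 0.9703
sin(14 deg) = 0.2419
exp(theta*B) = 0.9703 + 0.2419*B


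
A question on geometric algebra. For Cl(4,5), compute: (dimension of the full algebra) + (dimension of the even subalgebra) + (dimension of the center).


n = 4 + 5 = 9
Total dim = 2^9 = 512
Even subalgebra dim = 2^8 = 256
n is odd, so center dim = 2
Sum = 512 + 256 + 2 = 770


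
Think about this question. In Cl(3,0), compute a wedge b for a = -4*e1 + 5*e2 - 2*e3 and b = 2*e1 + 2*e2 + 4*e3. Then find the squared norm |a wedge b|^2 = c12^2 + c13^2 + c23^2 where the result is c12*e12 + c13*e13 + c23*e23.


a wedge b = (a1*b2 - a2*b1)*e12 + (a1*b3 - a3*b1)*e13 + (a2*b3 - a3*b2)*e23
e12 coeff: (-4)*2 - 5*2 = -8 - 10 = -18
e13 coeff: (-4)*4 - (-2)*2 = -16 - (-4) = -12
e23 coeff: 5*4 - (-2)*2 = 20 - (-4) = 24
|a wedge b|^2 = (-18)^2 + (-12)^2 + 24^2
= 324 + 144 + 576
= 1044


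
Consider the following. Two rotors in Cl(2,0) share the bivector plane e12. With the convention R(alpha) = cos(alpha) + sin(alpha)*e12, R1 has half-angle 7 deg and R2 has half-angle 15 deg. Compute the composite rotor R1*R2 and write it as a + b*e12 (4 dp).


Same-plane rotors commute and their half-angles add:
R1*R2 = cos(a1 + a2) + sin(a1 + a2)*e12.
a1 + a2 = 7 + 15 = 22 deg
cos(22 deg) = 0.9272
sin(22 deg) = 0.3746
R1*R2 = 0.9272 + 0.3746*e12


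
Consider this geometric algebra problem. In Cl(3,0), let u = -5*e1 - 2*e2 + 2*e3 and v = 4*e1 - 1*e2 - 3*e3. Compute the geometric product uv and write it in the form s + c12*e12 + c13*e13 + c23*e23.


In Cl(3,0): e_i^2 = 1, e_ie_j = -e_je_i for i != j.
Scalar part = u . v = (-5)*4 + (-2)*(-1) + 2*(-3)
= -20 + 2 + (-6) = -24
e12 coeff = (-5)*(-1) - (-2)*4 = 5 - (-8) = 13
e13 coeff = (-5)*(-3) - 2*4 = 15 - 8 = 7
e23 coeff = (-2)*(-3) - 2*(-1) = 6 - (-2) = 8
uv = -24 + 13*e12 + 7*e13 + 8*e23


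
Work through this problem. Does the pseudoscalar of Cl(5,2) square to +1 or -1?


The pseudoscalar I = e1...e_n (product of all n generators) of Cl(p,q) satisfies I^2 = (-1)^(q + n(n-1)/2).
p = 5, q = 2, n = p + q = 7
n(n-1)/2 = 7 * 6 / 2 = 21
Exponent = q + n(n-1)/2 = 2 + 21 = 23
I^2 = (-1)^23 = -1


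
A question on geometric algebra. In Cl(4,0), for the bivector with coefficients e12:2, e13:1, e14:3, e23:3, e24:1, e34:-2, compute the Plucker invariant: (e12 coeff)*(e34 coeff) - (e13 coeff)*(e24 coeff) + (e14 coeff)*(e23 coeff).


Plucker relation: af - be + cd
a*f = 2*(-2) = -4
b*e = 1*1 = 1
c*d = 3*3 = 9
af - be + cd = -4 - 1 + 9
= 4


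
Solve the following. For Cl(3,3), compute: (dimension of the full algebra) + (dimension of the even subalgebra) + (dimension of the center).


n = 3 + 3 = 6
Total dim = 2^6 = 64
Even subalgebra dim = 2^5 = 32
n is even, so center dim = 1
Sum = 64 + 32 + 1 = 97


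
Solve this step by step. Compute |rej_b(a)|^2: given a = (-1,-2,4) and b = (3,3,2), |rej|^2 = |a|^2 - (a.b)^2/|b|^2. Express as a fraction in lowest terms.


|a|^2 = (-1)^2 + (-2)^2 + 4^2 = 21
|b|^2 = 3^2 + 3^2 + 2^2 = 22
a . b = (-1)*3 + (-2)*3 + 4*2 = -1
(a.b)^2 = (-1)^2 = 1
|rej|^2 = 21 - 1/22
= (462 - 1)/22
= 461/22
In lowest terms: 461/22


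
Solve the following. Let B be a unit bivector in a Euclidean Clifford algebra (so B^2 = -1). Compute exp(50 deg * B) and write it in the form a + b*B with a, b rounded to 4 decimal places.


For a unit bivector B with B^2 = -1, the exponential series gives
e^(theta*B) = cos(theta) + sin(theta)*B (the GA analogue of Euler's formula).
theta = 50 degrees = 0.872665 rad
cos(50 deg) = 0.6428
sin(50 deg) = 0.7660
exp(theta*B) = 0.6428 + 0.7660*B


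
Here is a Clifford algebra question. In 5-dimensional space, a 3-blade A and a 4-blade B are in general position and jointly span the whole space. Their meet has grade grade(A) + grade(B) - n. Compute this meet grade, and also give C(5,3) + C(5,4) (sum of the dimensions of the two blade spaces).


Meet grade = grade(A) + grade(B) - n
= 3 + 4 - 5 = 2
C(5,3) = 10
C(5,4) = 5
dim_A + dim_B = 10 + 5 = 15


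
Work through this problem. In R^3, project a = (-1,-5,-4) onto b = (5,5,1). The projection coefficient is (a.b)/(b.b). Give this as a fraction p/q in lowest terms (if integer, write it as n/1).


Projection coefficient = (a . b) / (b . b)
a . b = (-1)*5 + (-5)*5 + (-4)*1
= -5 + (-25) + (-4) = -34
b . b = 5^2 + 5^2 + 1^2
= 25 + 25 + 1 = 51
Coefficient = -34/51
In lowest terms: -2/3


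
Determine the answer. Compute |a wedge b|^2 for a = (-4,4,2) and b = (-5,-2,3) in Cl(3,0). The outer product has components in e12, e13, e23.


a wedge b = (a1*b2 - a2*b1)*e12 + (a1*b3 - a3*b1)*e13 + (a2*b3 - a3*b2)*e23
e12 coeff: (-4)*(-2) - 4*(-5) = 8 - (-20) = 28
e13 coeff: (-4)*3 - 2*(-5) = -12 - (-10) = -2
e23 coeff: 4*3 - 2*(-2) = 12 - (-4) = 16
|a wedge b|^2 = 28^2 + (-2)^2 + 16^2
= 784 + 4 + 256
= 1044


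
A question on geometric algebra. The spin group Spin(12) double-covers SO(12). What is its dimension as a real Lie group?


Spin(n) double-covers SO(n); both have Lie algebra so(n) of dimension n(n-1)/2.
n = 12
n(n-1) = 12 * 11 = 132
dim Spin(12) = 132/2 = 66


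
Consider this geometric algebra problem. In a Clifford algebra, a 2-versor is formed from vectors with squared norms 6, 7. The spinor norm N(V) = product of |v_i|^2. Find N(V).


Spinor norm N(V) = |v1|^2 * |v2|^2 * ... * |v2|^2
= 6 * 7
Running product: 6, 42
N(V) = 42


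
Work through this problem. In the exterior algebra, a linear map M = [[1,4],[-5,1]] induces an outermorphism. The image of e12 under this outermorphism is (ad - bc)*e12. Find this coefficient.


The outermorphism of a linear map f sends e1^e2 to f(e1)^f(e2).
f(e1) = 1*e1 - 5*e2
f(e2) = 4*e1 + 1*e2
f(e1) ^ f(e2) = (1*e1 - 5*e2) ^ (4*e1 + 1*e2)
= 1*1*e12 + (-5)*4*e21
= (1 - (-20))*e12
= 21*e12
Coefficient = 21


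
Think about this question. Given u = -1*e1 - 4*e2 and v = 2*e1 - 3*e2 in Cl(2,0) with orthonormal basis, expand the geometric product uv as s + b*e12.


Expand: (-1*e1 - 4*e2)(2*e1 - 3*e2)
= (-1)*2*e1e1 + (-1)*(-3)*e1e2 + (-4)*2*e2e1 + (-4)*(-3)*e2e2
Using e1^2 = e2^2 = 1, e2e1 = -e1e2:
Scalar part s = (-1)*2 + (-4)*(-3) = -2 + 12 = 10
Bivector part b = (-1)*(-3) - (-4)*2 = 3 - (-8) = 11
uv = 10 + 11*e12


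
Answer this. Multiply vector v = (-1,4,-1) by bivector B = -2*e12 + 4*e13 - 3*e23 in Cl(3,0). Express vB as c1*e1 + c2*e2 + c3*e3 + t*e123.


vB has grade-1 (vector) and grade-3 (trivector) parts: vB = (v _| B) + (v ^ B).
Vector part <vB>_1:
  e1: -v2*b12 - v3*b13 = -(4)*(-2) - (-1)*(4) = 12
  e2: v1*b12 - v3*b23 = (-1)*(-2) - (-1)*(-3) = -1
  e3: v1*b13 + v2*b23 = (-1)*(4) + (4)*(-3) = -16
Trivector part <vB>_3:
  e123: v1*b23 - v2*b13 + v3*b12 = (-1)*(-3) - (4)*(4) + (-1)*(-2) = -11
vB = 12*e1 - 1*e2 - 16*e3 - 11*e123


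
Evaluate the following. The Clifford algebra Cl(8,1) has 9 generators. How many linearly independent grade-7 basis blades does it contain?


Number of grade-k basis blades in Cl(p,q) with n = p + q is C(n, k).
n = 8 + 1 = 9
C(9, 7) = 9! / (7! * 2!)
= 362880 / (5040 * 2)
= 36


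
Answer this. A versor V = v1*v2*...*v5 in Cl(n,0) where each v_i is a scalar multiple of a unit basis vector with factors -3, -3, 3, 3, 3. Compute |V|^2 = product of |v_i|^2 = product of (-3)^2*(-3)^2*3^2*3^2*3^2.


Each vector v_i has |v_i|^2 = s_i^2
Squared scales: (-3)^2 = 9, (-3)^2 = 9, 3^2 = 9, 3^2 = 9, 3^2 = 9
|V|^2 = 9 * 9 * 9 * 9 * 9
= 59049


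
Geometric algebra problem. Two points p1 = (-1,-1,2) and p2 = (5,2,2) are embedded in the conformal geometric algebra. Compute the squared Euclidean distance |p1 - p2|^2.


p1 - p2 = (-6, -3, 0)
|p1 - p2|^2 = (-6)^2 + (-3)^2 + 0^2
= 36 + 9 + 0
= 45


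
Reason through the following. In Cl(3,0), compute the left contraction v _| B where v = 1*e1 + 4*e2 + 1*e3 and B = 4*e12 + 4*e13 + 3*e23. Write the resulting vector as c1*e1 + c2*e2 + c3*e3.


Left contraction v _| B = <vB>_1 (grade-1 part of the geometric product vB).
Using e1_|e12 = e2, e2_|e12 = -e1, e1_|e13 = e3, e3_|e13 = -e1, e2_|e23 = e3, e3_|e23 = -e2:
e1 coeff: -v2*b12 - v3*b13 = -(4)*(4) - (1)*(4) = -20
e2 coeff: v1*b12 - v3*b23 = (1)*(4) - (1)*(3) = 1
e3 coeff: v1*b13 + v2*b23 = (1)*(4) + (4)*(3) = 16
v _| B = -20*e1 + 1*e2 + 16*e3


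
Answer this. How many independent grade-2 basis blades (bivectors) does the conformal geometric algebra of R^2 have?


The conformal model of R^2 uses Cl(3,1) with m = 2 + 2 = 4 generators.
Number of grade-2 blades = C(m, 2) = C(4, 2)
= 4*3/2 = 6


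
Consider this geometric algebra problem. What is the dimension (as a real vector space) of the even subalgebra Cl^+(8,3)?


Even subalgebra dimension = 2^(n-1)
n = 8 + 3 = 11
2^(11 - 1) = 2^10 = 1024
Verification: sum of C(11,k) for even k = 1 + 55 + 330 + 462 + 165 + 11 = 1024
Result = 1024


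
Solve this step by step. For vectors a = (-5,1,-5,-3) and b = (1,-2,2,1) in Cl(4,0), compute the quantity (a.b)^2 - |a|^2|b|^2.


a . b = (-5)*1 + 1*(-2) + (-5)*2 + (-3)*1
= -5 + (-2) + (-10) + (-3) = -20
|a|^2 = (-5)^2 + 1^2 + (-5)^2 + (-3)^2 = 60
|b|^2 = 1^2 + (-2)^2 + 2^2 + 1^2 = 10
(a.b)^2 = (-20)^2 = 400
|a|^2 * |b|^2 = 60 * 10 = 600
Result = 400 - 600 = -200


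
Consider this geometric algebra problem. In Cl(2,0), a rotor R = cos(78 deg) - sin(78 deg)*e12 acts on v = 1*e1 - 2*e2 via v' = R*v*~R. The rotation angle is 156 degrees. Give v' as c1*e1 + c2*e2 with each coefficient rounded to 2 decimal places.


Rotor R = cos(78deg) - sin(78deg)*e12
Rotation angle theta = 2 * 78 = 156 degrees
v' = R*v*~R rotates v by theta.
cos(156deg) = -0.9135, sin(156deg) = 0.4067
v'_1 = 1*cos(156deg) - (-2)*sin(156deg)
= 1*(-0.9135) - (-2)*0.4067
= -0.10
v'_2 = 1*sin(156deg) + (-2)*cos(156deg)
= 1*0.4067 + (-2)*(-0.9135)
= 2.23
v' = -0.10*e1 + 2.23*e2


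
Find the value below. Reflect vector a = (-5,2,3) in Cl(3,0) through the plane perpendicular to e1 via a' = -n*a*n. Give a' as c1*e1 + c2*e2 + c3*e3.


Reflection formula: a' = -n*a*n, with n = e1 (unit vector, n^2 = 1).
For reflection through hyperplane perp to e1:
The component along e1 flips sign, others stay.
a = (-5, 2, 3)
a' = (5, 2, 3)
a' = 5*e1 + 2*e2 + 3*e3


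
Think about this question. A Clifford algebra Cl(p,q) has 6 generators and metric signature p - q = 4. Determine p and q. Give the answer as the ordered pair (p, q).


We need p + q = 6 and p - q = 4.
Adding: 2p = 6 + 4 = 10, so p = 5.
Then q = 6 - 5 = 1.
(p, q) = (5, 1)


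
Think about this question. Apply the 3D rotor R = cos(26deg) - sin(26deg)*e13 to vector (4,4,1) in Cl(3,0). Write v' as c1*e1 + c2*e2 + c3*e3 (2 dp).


Rotor R = cos(26deg) - sin(26deg)*e13
Rotation angle theta = 2 * 26 = 52 degrees in the e13 plane (e1 -> e3).
The component perpendicular to the plane (e2) is invariant: v'_2 = v2 = 4.00
cos(52deg) = 0.6157, sin(52deg) = 0.7880
v'_1 = v1*cos(theta) - v3*sin(theta) = 4*0.6157 - 1*0.7880 = 1.67
v'_3 = v1*sin(theta) + v3*cos(theta) = 4*0.7880 + 1*0.6157 = 3.77
v' = 1.67*e1 + 4.00*e2 + 3.77*e3


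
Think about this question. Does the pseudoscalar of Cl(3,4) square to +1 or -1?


The pseudoscalar I = e1...e_n (product of all n generators) of Cl(p,q) satisfies I^2 = (-1)^(q + n(n-1)/2).
p = 3, q = 4, n = p + q = 7
n(n-1)/2 = 7 * 6 / 2 = 21
Exponent = q + n(n-1)/2 = 4 + 21 = 25
I^2 = (-1)^25 = -1


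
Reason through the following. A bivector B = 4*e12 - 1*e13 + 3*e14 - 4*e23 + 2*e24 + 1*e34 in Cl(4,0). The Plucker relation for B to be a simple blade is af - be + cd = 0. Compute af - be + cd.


Plucker relation: af - be + cd
a*f = 4*1 = 4
b*e = (-1)*2 = -2
c*d = 3*(-4) = -12
af - be + cd = 4 - (-2) + (-12)
= -6


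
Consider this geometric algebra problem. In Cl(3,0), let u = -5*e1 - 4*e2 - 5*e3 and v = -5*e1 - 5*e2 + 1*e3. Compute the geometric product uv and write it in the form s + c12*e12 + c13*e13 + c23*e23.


In Cl(3,0): e_i^2 = 1, e_ie_j = -e_je_i for i != j.
Scalar part = u . v = (-5)*(-5) + (-4)*(-5) + (-5)*1
= 25 + 20 + (-5) = 40
e12 coeff = (-5)*(-5) - (-4)*(-5) = 25 - 20 = 5
e13 coeff = (-5)*1 - (-5)*(-5) = -5 - 25 = -30
e23 coeff = (-4)*1 - (-5)*(-5) = -4 - 25 = -29
uv = 40 + 5*e12 - 30*e13 - 29*e23


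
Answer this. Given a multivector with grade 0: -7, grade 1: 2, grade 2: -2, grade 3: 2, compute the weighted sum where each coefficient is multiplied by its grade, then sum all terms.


Grade-weighted sum = sum of grade_k * coefficient_k
0*(-7) = 0
1*2 = 2
2*(-2) = -4
3*2 = 6
Total = 0 + 2 + (-4) + 6 = 4


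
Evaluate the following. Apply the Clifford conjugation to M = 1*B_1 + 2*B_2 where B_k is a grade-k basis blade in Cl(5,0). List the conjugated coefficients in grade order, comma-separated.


Clifford conjugate sign for grade k: (-1)^(k(k+1)/2)
Grade 1: (-1)^(1*2/2) = (-1)^1 = -1, coeff 1 -> -1
Grade 2: (-1)^(2*3/2) = (-1)^3 = -1, coeff 2 -> -2
Conjugated coefficients: -1, -2


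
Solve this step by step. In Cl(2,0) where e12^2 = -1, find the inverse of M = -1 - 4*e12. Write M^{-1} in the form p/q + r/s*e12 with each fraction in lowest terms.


M = -1 - 4*e12, where e12^2 = -1.
Since M commutes with its reverse ~M = a - b*e12, M * ~M = a^2 - b^2*e12^2 = a^2 + b^2.
So M^{-1} = ~M / (a^2 + b^2) = (a - b*e12)/(a^2 + b^2).
a^2 + b^2 = 1 + 16 = 17
Scalar part = -1/17 = -1/17
Bivector coeff = 4/17 = 4/17
M^{-1} = -1/17 + 4/17*e12


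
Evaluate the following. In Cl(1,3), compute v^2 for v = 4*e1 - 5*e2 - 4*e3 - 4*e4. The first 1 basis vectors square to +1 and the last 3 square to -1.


v^2 = sum of c_i^2 * e_i^2
Positive signature terms (e_i^2 = +1): 4^2 = 16
Negative signature terms (e_j^2 = -1): (-5)^2 + (-4)^2 + (-4)^2 = 57
v^2 = 16 - 57 = -41


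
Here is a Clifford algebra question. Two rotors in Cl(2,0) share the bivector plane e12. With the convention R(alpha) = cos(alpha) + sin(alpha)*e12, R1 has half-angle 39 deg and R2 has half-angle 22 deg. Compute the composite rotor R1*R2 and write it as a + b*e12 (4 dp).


Same-plane rotors commute and their half-angles add:
R1*R2 = cos(a1 + a2) + sin(a1 + a2)*e12.
a1 + a2 = 39 + 22 = 61 deg
cos(61 deg) = 0.4848
sin(61 deg) = 0.8746
R1*R2 = 0.4848 + 0.8746*e12
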